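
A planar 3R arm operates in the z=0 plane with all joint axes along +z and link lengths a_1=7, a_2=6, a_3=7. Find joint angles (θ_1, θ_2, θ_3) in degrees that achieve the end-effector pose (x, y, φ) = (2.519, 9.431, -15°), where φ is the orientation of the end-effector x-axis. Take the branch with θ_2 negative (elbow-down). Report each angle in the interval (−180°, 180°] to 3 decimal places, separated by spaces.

wrist centre = target − a_3·(cos φ, sin φ) = (-4.2425, 11.2427)
cos θ_2 = (144.3977−7²−6²)/(2·7·6) = 0.7071; θ_2 = -44.9993° (elbow-down)
β = atan2(11.2427,-4.2425) = 110.6742°; ψ = atan2(-4.2426,11.2427) = -20.6747°
θ_1 = β − ψ = 131.3489°
θ_3 = φ − θ_1 − θ_2 = -101.3496° (wrapped to (-180°,180°])

131.349 -44.999 -101.350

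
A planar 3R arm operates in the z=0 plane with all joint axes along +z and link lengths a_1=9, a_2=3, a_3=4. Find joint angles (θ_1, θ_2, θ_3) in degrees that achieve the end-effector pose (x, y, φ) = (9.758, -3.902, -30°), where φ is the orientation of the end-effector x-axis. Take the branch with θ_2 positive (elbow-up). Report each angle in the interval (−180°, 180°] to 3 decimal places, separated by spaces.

-29.999 150.008 -150.009

wrist centre = target − a_3·(cos φ, sin φ) = (6.2939, -1.9020)
cos θ_2 = (43.2308−9²−3²)/(2·9·3) = -0.8661; θ_2 = 150.0082° (elbow-up)
β = atan2(-1.9020,6.2939) = -16.8147°; ψ = atan2(1.4996,6.4017) = 13.1841°
θ_1 = β − ψ = -29.9987°
θ_3 = φ − θ_1 − θ_2 = -150.0095° (wrapped to (-180°,180°])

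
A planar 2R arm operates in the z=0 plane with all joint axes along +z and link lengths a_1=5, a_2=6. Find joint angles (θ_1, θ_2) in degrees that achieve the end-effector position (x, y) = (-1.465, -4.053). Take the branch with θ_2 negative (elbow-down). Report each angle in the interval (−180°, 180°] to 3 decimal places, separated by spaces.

-29.994 -135.001

cos θ_2 = (18.5730−5²−6²)/(2·5·6) = -0.7071; θ_2 = -135.0008° (elbow-down)
β = atan2(-4.0530,-1.4650) = -109.8729°; ψ = atan2(-4.2426,0.7573) = -79.8793°
θ_1 = β − ψ = -29.9937°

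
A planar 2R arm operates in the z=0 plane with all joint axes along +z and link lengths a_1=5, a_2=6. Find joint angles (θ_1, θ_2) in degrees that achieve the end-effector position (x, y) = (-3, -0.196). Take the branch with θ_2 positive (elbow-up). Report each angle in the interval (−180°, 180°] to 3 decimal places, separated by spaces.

89.997 150.000

cos θ_2 = (9.0384−5²−6²)/(2·5·6) = -0.8660; θ_2 = 150.0001° (elbow-up)
β = atan2(-0.1960,-3.0000) = -176.2620°; ψ = atan2(3.0000,-0.1962) = 93.7410°
θ_1 = β − ψ = -270.0030°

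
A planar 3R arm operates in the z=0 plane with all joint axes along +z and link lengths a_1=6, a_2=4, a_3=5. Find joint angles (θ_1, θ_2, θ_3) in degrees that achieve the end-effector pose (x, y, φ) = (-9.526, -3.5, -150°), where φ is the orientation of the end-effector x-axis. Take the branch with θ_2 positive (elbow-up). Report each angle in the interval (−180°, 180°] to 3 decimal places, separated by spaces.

150.000 120.004 -60.004

wrist centre = target − a_3·(cos φ, sin φ) = (-5.1959, -1.0000)
cos θ_2 = (27.9971−6²−4²)/(2·6·4) = -0.5001; θ_2 = 120.0040° (elbow-up)
β = atan2(-1.0000,-5.1959) = -169.1060°; ψ = atan2(3.4640,3.9998) = 40.8940°
θ_1 = β − ψ = -210.0000°
θ_3 = φ − θ_1 − θ_2 = -60.0040° (wrapped to (-180°,180°])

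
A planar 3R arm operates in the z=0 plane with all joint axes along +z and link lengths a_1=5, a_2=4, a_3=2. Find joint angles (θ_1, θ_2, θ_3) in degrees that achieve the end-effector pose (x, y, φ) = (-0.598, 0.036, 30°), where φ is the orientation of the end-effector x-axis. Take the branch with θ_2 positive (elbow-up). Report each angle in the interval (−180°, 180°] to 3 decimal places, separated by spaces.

wrist centre = target − a_3·(cos φ, sin φ) = (-2.3301, -0.9640)
cos θ_2 = (6.3584−5²−4²)/(2·5·4) = -0.8660; θ_2 = 150.0016° (elbow-up)
β = atan2(-0.9640,-2.3301) = -157.5239°; ψ = atan2(1.9999,1.5358) = 52.4772°
θ_1 = β − ψ = -210.0011°
θ_3 = φ − θ_1 − θ_2 = 89.9996° (wrapped to (-180°,180°])

149.999 150.002 90.000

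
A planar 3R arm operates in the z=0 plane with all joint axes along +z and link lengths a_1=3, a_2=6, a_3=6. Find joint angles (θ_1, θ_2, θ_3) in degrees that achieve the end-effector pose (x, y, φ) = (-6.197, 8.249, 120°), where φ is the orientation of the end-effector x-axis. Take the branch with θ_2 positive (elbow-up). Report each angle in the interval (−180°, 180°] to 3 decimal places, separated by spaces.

29.987 135.008 -44.995

wrist centre = target − a_3·(cos φ, sin φ) = (-3.1970, 3.0528)
cos θ_2 = (19.5407−3²−6²)/(2·3·6) = -0.7072; θ_2 = 135.0078° (elbow-up)
β = atan2(3.0528,-3.1970) = 136.3213°; ψ = atan2(4.2421,-1.2432) = 106.3342°
θ_1 = β − ψ = 29.9870°
θ_3 = φ − θ_1 − θ_2 = -44.9949° (wrapped to (-180°,180°])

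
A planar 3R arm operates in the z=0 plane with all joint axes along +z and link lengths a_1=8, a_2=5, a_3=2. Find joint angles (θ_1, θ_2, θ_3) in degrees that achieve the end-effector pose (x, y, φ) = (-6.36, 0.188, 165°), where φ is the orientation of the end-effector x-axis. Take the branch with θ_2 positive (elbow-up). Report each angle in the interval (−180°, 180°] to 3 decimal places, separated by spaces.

wrist centre = target − a_3·(cos φ, sin φ) = (-4.4281, -0.3296)
cos θ_2 = (19.7172−8²−5²)/(2·8·5) = -0.8660; θ_2 = 150.0012° (elbow-up)
β = atan2(-0.3296,-4.4281) = -175.7427°; ψ = atan2(2.4999,3.6698) = 34.2630°
θ_1 = β − ψ = -210.0057°
θ_3 = φ − θ_1 − θ_2 = -134.9955° (wrapped to (-180°,180°])

149.994 150.001 -134.995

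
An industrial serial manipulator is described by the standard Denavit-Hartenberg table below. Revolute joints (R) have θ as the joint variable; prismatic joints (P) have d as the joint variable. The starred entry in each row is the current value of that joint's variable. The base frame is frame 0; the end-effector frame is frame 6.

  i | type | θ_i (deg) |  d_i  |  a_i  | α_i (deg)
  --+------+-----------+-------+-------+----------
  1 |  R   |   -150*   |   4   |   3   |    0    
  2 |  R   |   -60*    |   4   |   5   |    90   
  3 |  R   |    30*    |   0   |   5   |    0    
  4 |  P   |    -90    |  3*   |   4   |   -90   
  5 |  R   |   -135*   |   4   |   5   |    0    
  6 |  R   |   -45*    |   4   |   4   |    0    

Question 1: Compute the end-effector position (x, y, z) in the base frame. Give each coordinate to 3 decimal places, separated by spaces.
-11.880 11.405 17.562

after link 1: o_1 = (-2.5981, -1.5000, 4.0000)
after link 2: o_2 = (-6.9282, 1.0000, 8.0000)
after link 3: o_3 = (-10.6782, 3.1651, 10.5000)
after link 4: o_4 = (-10.9103, 6.7631, 7.0359)
after link 5: o_5 = (-10.6116, 10.6732, 12.0978)
after link 6: o_6 = (-11.8795, 11.4052, 17.5619)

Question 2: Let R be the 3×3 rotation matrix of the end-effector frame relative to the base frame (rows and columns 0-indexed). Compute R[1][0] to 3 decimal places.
-0.250

End-effector x-axis (col 0 of R) = (0.4330,-0.2500,0.8660)
R[1][0] = -0.2500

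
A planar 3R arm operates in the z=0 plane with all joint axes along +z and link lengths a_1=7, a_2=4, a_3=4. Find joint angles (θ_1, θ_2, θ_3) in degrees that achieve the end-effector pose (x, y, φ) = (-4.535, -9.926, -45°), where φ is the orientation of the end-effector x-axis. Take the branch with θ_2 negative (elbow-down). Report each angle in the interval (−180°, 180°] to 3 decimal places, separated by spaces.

wrist centre = target − a_3·(cos φ, sin φ) = (-7.3634, -7.0976)
cos θ_2 = (104.5956−7²−4²)/(2·7·4) = 0.7071; θ_2 = -45.0034° (elbow-down)
β = atan2(-7.0976,-7.3634) = -136.0532°; ψ = atan2(-2.8286,9.8283) = -16.0560°
θ_1 = β − ψ = -119.9973°
θ_3 = φ − θ_1 − θ_2 = 120.0007° (wrapped to (-180°,180°])

-119.997 -45.003 120.001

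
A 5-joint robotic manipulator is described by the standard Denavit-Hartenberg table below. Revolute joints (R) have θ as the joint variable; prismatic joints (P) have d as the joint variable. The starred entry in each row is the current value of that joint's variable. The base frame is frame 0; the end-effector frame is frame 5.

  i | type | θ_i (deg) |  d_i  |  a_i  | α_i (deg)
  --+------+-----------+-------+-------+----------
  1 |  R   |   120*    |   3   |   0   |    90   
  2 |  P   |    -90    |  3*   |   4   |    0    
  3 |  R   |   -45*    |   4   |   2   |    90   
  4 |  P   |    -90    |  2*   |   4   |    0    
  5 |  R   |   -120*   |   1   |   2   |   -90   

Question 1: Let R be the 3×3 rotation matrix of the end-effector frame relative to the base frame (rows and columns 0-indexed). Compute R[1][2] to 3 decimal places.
-0.127

End-effector z-axis (col 2 of R) = (-0.9268,-0.1268,0.3536)
R[1][2] = -0.1268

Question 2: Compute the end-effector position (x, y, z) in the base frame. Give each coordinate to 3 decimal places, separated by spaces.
4.619 -0.001 0.932

after link 1: o_1 = (0.0000, 0.0000, 3.0000)
after link 2: o_2 = (2.5981, 1.5000, -1.0000)
after link 3: o_3 = (6.7693, 2.2753, -2.4142)
after link 4: o_4 = (4.0123, -0.9495, -1.0000)
after link 5: o_5 = (4.6195, -0.0012, 0.9319)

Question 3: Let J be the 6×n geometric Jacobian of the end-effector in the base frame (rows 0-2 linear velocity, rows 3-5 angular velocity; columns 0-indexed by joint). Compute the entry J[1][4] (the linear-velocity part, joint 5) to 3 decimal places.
axis z_4 = (0.3536,-0.6124,0.7071); lever o_n−o_4 = (0.6072,0.9483,1.9319)
cross product → J_v[:, 4] = (-1.8536,-0.2537,0.7071)
J_ω[:, 4] = z_4
entry J[1][4] = -0.2537

-0.254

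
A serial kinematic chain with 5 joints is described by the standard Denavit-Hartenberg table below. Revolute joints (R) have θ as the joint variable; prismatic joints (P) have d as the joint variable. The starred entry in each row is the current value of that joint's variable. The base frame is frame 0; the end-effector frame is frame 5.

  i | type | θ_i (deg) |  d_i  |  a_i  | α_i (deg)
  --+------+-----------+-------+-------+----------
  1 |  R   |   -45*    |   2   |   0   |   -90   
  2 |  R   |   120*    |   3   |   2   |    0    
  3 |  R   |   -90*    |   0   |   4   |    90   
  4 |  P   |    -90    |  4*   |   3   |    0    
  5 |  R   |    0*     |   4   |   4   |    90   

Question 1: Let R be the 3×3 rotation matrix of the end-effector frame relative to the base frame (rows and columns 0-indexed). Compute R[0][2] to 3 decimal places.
End-effector z-axis (col 2 of R) = (-0.6124,0.6124,0.5000)
R[0][2] = -0.6124

-0.612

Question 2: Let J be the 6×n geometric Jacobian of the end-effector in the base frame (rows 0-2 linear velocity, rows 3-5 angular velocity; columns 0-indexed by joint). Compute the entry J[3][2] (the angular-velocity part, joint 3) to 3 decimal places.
axis z_2 = (0.7071,0.7071,0.0000); lever o_n−o_2 = (0.3282,-10.2277,4.9282)
cross product → J_v[:, 2] = (3.4848,-3.4848,-7.4641)
J_ω[:, 2] = z_2
entry J[3][2] = 0.7071

0.707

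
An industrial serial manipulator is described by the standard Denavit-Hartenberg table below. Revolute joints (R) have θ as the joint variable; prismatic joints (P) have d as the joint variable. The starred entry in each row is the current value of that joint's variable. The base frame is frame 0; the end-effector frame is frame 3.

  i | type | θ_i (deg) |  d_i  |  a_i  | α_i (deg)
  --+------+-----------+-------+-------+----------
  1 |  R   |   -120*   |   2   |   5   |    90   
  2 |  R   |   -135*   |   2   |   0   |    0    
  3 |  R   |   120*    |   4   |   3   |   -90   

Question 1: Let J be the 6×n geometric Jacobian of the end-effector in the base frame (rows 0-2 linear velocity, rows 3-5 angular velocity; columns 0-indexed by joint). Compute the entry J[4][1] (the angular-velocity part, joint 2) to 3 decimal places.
0.500

axis z_1 = (-0.8660,0.5000,0.0000); lever o_n−o_1 = (-6.6450,0.4905,-0.7765)
cross product → J_v[:, 1] = (-0.3882,-0.6724,2.8978)
J_ω[:, 1] = z_1
entry J[4][1] = 0.5000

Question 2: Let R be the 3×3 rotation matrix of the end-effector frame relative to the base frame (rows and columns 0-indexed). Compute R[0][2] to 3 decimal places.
-0.129

End-effector z-axis (col 2 of R) = (-0.1294,-0.2241,0.9659)
R[0][2] = -0.1294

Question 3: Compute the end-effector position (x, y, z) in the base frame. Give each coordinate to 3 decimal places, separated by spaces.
after link 1: o_1 = (-2.5000, -4.3301, 2.0000)
after link 2: o_2 = (-4.2321, -3.3301, 2.0000)
after link 3: o_3 = (-9.1450, -3.8397, 1.2235)

-9.145 -3.840 1.224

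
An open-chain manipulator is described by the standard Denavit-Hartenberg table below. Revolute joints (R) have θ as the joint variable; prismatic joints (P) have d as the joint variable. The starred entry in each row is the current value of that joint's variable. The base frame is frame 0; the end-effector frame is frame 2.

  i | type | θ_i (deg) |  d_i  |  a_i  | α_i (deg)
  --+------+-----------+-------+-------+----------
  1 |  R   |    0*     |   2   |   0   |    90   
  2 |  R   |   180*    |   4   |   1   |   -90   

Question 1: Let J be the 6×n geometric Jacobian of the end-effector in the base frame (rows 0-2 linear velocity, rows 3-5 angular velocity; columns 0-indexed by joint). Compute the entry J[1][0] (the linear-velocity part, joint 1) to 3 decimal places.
-1.000

axis z_0 = ẑ; lever o_n−o_0 = (-1.0000,-4.0000,2.0000)
cross product → J_v[:, 0] = (4.0000,-1.0000,0.0000)
J_ω[:, 0] = z_0
entry J[1][0] = -1.0000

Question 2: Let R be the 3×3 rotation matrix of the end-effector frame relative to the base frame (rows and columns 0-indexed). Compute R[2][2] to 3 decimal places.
End-effector z-axis (col 2 of R) = (-0.0000,-0.0000,-1.0000)
R[2][2] = -1.0000

-1.000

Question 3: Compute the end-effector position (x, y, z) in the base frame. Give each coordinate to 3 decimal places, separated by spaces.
-1.000 -4.000 2.000

after link 1: o_1 = (0.0000, 0.0000, 2.0000)
after link 2: o_2 = (-1.0000, -4.0000, 2.0000)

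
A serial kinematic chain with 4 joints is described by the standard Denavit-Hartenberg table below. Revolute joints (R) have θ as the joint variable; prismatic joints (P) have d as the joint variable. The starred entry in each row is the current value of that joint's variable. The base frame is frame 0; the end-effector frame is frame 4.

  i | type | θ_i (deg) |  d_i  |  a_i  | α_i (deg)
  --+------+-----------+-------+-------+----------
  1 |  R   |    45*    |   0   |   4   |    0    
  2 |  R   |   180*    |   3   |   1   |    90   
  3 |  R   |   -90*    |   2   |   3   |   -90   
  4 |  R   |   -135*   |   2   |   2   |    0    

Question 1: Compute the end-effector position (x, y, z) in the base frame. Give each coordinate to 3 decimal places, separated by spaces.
-1.707 3.121 1.414

after link 1: o_1 = (2.8284, 2.8284, 0.0000)
after link 2: o_2 = (2.1213, 2.1213, 3.0000)
after link 3: o_3 = (0.7071, 3.5355, 0.0000)
after link 4: o_4 = (-1.7071, 3.1213, 1.4142)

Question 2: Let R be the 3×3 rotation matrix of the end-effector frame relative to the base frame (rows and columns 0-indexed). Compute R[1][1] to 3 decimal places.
End-effector y-axis (col 1 of R) = (-0.5000,0.5000,-0.7071)
R[1][1] = 0.5000

0.500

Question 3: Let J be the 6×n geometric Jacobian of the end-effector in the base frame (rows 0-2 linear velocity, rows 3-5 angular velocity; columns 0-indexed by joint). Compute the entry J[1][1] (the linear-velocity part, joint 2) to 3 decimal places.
-4.536

axis z_1 = (0.0000,0.0000,1.0000); lever o_n−o_1 = (-4.5355,0.2929,1.4142)
cross product → J_v[:, 1] = (-0.2929,-4.5355,0.0000)
J_ω[:, 1] = z_1
entry J[1][1] = -4.5355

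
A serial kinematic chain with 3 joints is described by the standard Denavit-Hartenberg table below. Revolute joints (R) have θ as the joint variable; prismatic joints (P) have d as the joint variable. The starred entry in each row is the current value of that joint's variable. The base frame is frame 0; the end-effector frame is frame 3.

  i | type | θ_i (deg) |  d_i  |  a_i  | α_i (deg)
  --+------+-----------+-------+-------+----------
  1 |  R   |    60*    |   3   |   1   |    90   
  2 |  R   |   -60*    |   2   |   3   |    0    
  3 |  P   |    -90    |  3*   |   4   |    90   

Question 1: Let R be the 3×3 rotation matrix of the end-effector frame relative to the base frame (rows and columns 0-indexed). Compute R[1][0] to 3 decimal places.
End-effector x-axis (col 0 of R) = (-0.4330,-0.7500,-0.5000)
R[1][0] = -0.7500

-0.750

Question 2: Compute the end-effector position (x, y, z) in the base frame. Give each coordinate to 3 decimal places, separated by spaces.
after link 1: o_1 = (0.5000, 0.8660, 3.0000)
after link 2: o_2 = (2.9821, 1.1651, 0.4019)
after link 3: o_3 = (3.8481, -3.3349, -1.5981)

3.848 -3.335 -1.598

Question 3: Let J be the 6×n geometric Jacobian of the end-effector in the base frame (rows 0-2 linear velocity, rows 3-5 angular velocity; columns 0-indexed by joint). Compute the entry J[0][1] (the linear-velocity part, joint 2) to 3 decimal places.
axis z_1 = (0.8660,-0.5000,0.0000); lever o_n−o_1 = (3.3481,-4.2010,-4.5981)
cross product → J_v[:, 1] = (2.2990,3.9821,-1.9641)
J_ω[:, 1] = z_1
entry J[0][1] = 2.2990

2.299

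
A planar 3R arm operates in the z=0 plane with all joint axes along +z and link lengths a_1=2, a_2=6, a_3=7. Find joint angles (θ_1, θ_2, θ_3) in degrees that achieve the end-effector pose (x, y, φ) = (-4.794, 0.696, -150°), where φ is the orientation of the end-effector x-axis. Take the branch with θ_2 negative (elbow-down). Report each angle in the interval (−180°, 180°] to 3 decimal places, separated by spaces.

wrist centre = target − a_3·(cos φ, sin φ) = (1.2682, 4.1960)
cos θ_2 = (19.2147−2²−6²)/(2·2·6) = -0.8661; θ_2 = -150.0033° (elbow-down)
β = atan2(4.1960,1.2682) = 73.1833°; ψ = atan2(-2.9997,-3.1963) = -136.8177°
θ_1 = β − ψ = 210.0010°
θ_3 = φ − θ_1 − θ_2 = 150.0023° (wrapped to (-180°,180°])

-149.999 -150.003 150.002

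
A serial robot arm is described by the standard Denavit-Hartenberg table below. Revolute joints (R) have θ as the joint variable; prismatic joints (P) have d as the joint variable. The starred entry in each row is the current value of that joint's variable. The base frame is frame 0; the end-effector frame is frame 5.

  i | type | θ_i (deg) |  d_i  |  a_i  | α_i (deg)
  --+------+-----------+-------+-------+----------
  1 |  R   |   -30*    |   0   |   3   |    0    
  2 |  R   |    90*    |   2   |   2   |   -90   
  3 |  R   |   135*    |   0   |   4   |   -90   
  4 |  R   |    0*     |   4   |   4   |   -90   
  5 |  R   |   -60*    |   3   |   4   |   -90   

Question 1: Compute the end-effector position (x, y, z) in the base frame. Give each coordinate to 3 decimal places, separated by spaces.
after link 1: o_1 = (2.5981, -1.5000, 0.0000)
after link 2: o_2 = (3.5981, 0.2321, 2.0000)
after link 3: o_3 = (2.1839, -2.2174, -0.8284)
after link 4: o_4 = (-0.6446, -7.1164, -0.8284)
after link 5: o_5 = (0.0217, -11.9625, 0.2068)

0.022 -11.962 0.207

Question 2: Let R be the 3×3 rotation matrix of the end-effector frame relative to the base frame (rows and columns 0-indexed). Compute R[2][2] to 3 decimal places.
-0.966

End-effector z-axis (col 2 of R) = (-0.1294,-0.2241,-0.9659)
R[2][2] = -0.9659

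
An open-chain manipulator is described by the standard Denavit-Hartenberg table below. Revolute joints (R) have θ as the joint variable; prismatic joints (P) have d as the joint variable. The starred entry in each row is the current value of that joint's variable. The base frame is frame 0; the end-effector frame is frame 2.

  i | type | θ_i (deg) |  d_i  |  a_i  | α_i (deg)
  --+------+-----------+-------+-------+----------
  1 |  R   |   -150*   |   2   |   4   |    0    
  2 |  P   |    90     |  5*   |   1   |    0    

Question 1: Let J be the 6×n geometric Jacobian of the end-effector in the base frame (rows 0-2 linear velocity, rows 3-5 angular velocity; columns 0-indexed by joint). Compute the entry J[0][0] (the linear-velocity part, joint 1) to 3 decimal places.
2.866

axis z_0 = ẑ; lever o_n−o_0 = (-2.9641,-2.8660,7.0000)
cross product → J_v[:, 0] = (2.8660,-2.9641,0.0000)
J_ω[:, 0] = z_0
entry J[0][0] = 2.8660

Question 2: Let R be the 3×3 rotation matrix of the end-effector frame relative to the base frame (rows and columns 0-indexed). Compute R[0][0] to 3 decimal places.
0.500

End-effector x-axis (col 0 of R) = (0.5000,-0.8660,0.0000)
R[0][0] = 0.5000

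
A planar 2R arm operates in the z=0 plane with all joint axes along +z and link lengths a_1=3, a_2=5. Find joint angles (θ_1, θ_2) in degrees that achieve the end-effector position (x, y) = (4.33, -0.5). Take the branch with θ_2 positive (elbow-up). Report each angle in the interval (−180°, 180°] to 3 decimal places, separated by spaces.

cos θ_2 = (18.9989−3²−5²)/(2·3·5) = -0.5000; θ_2 = 120.0024° (elbow-up)
β = atan2(-0.5000,4.3300) = -6.5870°; ψ = atan2(4.3300,0.4998) = 83.4155°
θ_1 = β − ψ = -90.0024°

-90.002 120.002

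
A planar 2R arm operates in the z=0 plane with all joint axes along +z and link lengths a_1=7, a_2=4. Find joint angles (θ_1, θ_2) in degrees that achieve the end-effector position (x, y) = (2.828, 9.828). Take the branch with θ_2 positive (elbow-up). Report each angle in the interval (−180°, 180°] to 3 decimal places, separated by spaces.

57.887 45.016

cos θ_2 = (104.5872−7²−4²)/(2·7·4) = 0.7069; θ_2 = 45.0156° (elbow-up)
β = atan2(9.8280,2.8280) = 73.9469°; ψ = atan2(2.8292,9.8277) = 16.0601°
θ_1 = β − ψ = 57.8867°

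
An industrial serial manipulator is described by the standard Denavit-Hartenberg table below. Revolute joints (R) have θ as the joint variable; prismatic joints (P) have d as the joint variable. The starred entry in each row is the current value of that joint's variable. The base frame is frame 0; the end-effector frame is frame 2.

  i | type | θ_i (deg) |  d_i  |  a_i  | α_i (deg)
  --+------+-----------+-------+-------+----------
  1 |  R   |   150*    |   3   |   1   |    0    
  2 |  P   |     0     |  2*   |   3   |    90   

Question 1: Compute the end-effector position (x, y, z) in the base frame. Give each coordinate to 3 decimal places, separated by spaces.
-3.464 2.000 5.000

after link 1: o_1 = (-0.8660, 0.5000, 3.0000)
after link 2: o_2 = (-3.4641, 2.0000, 5.0000)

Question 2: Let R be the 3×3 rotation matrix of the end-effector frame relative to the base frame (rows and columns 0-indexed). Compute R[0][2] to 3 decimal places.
0.500

End-effector z-axis (col 2 of R) = (0.5000,0.8660,0.0000)
R[0][2] = 0.5000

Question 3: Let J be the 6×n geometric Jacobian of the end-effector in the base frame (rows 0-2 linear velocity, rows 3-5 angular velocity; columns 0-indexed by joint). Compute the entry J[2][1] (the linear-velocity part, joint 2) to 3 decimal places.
1.000

prismatic axis z_1 = (0.0000,0.0000,1.0000)
J_v[:, 1] = z_1; J_ω[:, 1] = (0,0,0)
entry J[2][1] = 1.0000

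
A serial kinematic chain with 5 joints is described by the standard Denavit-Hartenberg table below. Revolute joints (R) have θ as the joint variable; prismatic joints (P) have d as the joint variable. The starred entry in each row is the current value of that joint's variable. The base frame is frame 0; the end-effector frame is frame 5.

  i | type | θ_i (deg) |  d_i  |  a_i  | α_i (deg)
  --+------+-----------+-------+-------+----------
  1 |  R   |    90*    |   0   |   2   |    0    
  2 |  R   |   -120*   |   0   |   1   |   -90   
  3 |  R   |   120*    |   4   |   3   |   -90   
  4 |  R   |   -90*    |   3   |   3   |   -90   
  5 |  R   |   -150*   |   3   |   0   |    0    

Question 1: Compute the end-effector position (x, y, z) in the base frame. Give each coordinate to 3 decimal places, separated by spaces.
after link 1: o_1 = (0.0000, 2.0000, 0.0000)
after link 2: o_2 = (0.8660, 1.5000, 0.0000)
after link 3: o_3 = (1.5670, 5.7141, -2.5981)
after link 4: o_4 = (0.8170, 9.6112, -1.0981)
after link 5: o_5 = (-0.4821, 10.3612, -3.6962)

-0.482 10.361 -3.696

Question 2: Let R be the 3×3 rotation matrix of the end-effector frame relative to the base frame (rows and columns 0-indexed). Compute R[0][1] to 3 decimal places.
End-effector y-axis (col 1 of R) = (-0.3995,0.8080,0.4330)
R[0][1] = -0.3995

-0.400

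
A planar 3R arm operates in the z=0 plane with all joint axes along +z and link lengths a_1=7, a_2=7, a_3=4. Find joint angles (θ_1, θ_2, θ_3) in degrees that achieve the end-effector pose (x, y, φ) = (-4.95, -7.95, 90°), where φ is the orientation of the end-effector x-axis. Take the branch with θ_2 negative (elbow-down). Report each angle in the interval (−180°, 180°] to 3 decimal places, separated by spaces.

-90.004 -44.993 -135.003

wrist centre = target − a_3·(cos φ, sin φ) = (-4.9500, -11.9500)
cos θ_2 = (167.3050−7²−7²)/(2·7·7) = 0.7072; θ_2 = -44.9929° (elbow-down)
β = atan2(-11.9500,-4.9500) = -112.5006°; ψ = atan2(-4.9491,11.9504) = -22.4965°
θ_1 = β − ψ = -90.0041°
θ_3 = φ − θ_1 − θ_2 = -135.0029° (wrapped to (-180°,180°])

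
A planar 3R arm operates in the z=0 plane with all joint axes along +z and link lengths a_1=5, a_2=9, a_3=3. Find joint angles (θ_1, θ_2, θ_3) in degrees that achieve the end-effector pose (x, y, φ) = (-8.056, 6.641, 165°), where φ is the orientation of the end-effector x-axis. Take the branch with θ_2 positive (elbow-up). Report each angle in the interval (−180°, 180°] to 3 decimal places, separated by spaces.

wrist centre = target − a_3·(cos φ, sin φ) = (-5.1582, 5.8645)
cos θ_2 = (61.0001−5²−9²)/(2·5·9) = -0.5000; θ_2 = 119.9999° (elbow-up)
β = atan2(5.8645,-5.1582) = 131.3336°; ψ = atan2(7.7942,0.5000) = 86.3294°
θ_1 = β − ψ = 45.0042°
θ_3 = φ − θ_1 − θ_2 = -0.0041° (wrapped to (-180°,180°])

45.004 120.000 -0.004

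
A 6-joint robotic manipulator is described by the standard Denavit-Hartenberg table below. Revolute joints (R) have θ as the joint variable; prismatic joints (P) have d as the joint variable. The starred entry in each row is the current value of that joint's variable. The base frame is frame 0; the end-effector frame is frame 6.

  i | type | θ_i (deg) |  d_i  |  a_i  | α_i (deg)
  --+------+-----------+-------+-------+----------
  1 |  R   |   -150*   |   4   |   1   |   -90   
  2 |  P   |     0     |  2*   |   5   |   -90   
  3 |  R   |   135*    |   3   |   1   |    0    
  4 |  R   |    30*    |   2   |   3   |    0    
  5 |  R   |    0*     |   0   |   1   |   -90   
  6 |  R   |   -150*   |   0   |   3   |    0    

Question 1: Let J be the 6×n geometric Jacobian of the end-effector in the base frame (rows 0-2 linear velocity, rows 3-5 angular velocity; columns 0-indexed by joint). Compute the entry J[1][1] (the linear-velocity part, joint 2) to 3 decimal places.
-0.866

prismatic axis z_1 = (0.5000,-0.8660,0.0000)
J_v[:, 1] = z_1; J_ω[:, 1] = (0,0,0)
entry J[1][1] = -0.8660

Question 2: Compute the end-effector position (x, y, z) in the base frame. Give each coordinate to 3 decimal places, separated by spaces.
after link 1: o_1 = (-0.8660, -0.5000, 4.0000)
after link 2: o_2 = (-4.1962, -4.7321, 4.0000)
after link 3: o_3 = (-3.9373, -3.7661, 1.0000)
after link 4: o_4 = (-1.8160, -1.6448, -1.0000)
after link 5: o_5 = (-1.1089, -0.9377, -1.0000)
after link 6: o_6 = (-2.9460, -2.7748, -2.5000)

-2.946 -2.775 -2.500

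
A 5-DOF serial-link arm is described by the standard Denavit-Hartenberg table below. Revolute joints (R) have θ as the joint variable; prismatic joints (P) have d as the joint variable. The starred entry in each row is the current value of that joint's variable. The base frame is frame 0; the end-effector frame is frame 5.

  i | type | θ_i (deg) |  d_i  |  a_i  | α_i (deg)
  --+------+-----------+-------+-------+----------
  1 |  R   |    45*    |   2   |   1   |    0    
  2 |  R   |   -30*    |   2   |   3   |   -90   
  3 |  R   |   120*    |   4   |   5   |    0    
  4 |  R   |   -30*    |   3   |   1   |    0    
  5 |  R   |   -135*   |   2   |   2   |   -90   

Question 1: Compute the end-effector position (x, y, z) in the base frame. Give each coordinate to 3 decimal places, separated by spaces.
0.227 9.896 0.084

after link 1: o_1 = (0.7071, 0.7071, 2.0000)
after link 2: o_2 = (3.6049, 1.4836, 4.0000)
after link 3: o_3 = (0.1548, 4.7002, -0.3301)
after link 4: o_4 = (-0.6217, 7.5980, -1.3301)
after link 5: o_5 = (0.2267, 9.8959, 0.0841)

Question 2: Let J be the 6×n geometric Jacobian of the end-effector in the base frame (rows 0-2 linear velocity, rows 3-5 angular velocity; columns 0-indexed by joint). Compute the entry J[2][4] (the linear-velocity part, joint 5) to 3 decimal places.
axis z_4 = (-0.2588,0.9659,0.0000); lever o_n−o_4 = (0.8484,2.2979,1.4142)
cross product → J_v[:, 4] = (1.3660,0.3660,-1.4142)
J_ω[:, 4] = z_4
entry J[2][4] = -1.4142

-1.414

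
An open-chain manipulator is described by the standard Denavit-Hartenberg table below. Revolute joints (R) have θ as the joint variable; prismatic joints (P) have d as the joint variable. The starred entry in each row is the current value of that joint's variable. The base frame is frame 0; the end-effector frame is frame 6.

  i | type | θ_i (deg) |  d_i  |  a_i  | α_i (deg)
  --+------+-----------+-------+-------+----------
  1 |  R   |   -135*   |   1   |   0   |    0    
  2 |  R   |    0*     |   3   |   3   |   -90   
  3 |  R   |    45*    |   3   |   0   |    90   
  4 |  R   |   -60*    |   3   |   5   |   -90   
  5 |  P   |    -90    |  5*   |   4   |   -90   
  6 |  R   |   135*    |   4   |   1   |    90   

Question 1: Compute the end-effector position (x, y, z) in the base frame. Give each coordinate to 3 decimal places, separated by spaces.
after link 1: o_1 = (0.0000, 0.0000, 1.0000)
after link 2: o_2 = (-2.1213, -2.1213, 4.0000)
after link 3: o_3 = (0.0000, -4.2426, 4.0000)
after link 4: o_4 = (-5.8119, -3.9308, 4.3536)
after link 5: o_5 = (-8.2092, -9.8636, 4.1201)
after link 6: o_6 = (-11.2489, -7.5044, 2.6389)

-11.249 -7.504 2.639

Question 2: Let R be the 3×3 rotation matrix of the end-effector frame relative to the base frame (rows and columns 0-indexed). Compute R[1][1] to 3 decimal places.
End-effector y-axis (col 1 of R) = (-0.8624,0.3624,-0.3536)
R[1][1] = 0.3624

0.362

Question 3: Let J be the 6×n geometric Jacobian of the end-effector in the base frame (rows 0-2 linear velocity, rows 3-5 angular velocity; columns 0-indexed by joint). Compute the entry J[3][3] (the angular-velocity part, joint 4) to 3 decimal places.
axis z_3 = (-0.5000,-0.5000,0.7071); lever o_n−o_3 = (-11.2489,-3.2617,-1.3611)
cross product → J_v[:, 3] = (2.9869,-8.6347,-3.9936)
J_ω[:, 3] = z_3
entry J[3][3] = -0.5000

-0.500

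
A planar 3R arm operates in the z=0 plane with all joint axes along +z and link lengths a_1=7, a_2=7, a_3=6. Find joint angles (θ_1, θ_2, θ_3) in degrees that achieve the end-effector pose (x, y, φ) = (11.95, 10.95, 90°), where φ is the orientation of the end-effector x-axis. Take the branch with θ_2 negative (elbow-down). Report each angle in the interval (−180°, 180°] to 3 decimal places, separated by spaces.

wrist centre = target − a_3·(cos φ, sin φ) = (11.9500, 4.9500)
cos θ_2 = (167.3050−7²−7²)/(2·7·7) = 0.7072; θ_2 = -44.9929° (elbow-down)
β = atan2(4.9500,11.9500) = 22.5006°; ψ = atan2(-4.9491,11.9504) = -22.4965°
θ_1 = β − ψ = 44.9971°
θ_3 = φ − θ_1 − θ_2 = 89.9959° (wrapped to (-180°,180°])

44.997 -44.993 89.996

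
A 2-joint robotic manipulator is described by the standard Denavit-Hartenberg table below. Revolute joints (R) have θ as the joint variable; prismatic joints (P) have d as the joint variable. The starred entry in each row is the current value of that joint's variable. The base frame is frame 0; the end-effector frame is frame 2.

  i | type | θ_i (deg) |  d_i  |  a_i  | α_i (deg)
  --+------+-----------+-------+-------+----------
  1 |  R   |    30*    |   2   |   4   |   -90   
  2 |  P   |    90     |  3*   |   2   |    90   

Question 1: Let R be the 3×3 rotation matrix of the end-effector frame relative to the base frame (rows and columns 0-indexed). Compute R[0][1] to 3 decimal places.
-0.500

End-effector y-axis (col 1 of R) = (-0.5000,0.8660,0.0000)
R[0][1] = -0.5000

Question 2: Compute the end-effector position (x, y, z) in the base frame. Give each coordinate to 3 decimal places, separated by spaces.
after link 1: o_1 = (3.4641, 2.0000, 2.0000)
after link 2: o_2 = (1.9641, 4.5981, 0.0000)

1.964 4.598 0.000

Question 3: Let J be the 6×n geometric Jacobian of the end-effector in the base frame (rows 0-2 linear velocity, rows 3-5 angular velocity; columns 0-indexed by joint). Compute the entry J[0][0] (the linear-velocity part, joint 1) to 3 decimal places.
-4.598

axis z_0 = ẑ; lever o_n−o_0 = (1.9641,4.5981,0.0000)
cross product → J_v[:, 0] = (-4.5981,1.9641,0.0000)
J_ω[:, 0] = z_0
entry J[0][0] = -4.5981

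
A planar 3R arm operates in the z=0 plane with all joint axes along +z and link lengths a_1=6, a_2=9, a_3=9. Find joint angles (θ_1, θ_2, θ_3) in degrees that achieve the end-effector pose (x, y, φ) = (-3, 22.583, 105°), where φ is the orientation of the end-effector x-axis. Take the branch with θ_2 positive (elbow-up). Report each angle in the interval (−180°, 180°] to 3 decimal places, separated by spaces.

65.531 44.996 -5.527

wrist centre = target − a_3·(cos φ, sin φ) = (-0.6706, 13.8897)
cos θ_2 = (193.3726−6²−9²)/(2·6·9) = 0.7072; θ_2 = 44.9962° (elbow-up)
β = atan2(13.8897,-0.6706) = 92.7642°; ψ = atan2(6.3635,12.3644) = 27.2334°
θ_1 = β − ψ = 65.5309°
θ_3 = φ − θ_1 − θ_2 = -5.5271° (wrapped to (-180°,180°])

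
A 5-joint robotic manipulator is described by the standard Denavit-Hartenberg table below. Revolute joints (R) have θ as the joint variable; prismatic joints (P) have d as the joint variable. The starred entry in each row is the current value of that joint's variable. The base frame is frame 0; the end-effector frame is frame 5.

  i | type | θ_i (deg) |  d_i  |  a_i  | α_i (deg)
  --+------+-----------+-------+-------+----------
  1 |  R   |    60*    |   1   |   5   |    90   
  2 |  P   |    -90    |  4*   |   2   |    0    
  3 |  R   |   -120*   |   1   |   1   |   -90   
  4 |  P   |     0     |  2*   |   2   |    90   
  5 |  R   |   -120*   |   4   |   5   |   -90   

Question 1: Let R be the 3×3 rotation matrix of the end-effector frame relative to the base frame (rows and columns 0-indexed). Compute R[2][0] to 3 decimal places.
0.500

End-effector x-axis (col 0 of R) = (0.4330,0.7500,0.5000)
R[2][0] = 0.5000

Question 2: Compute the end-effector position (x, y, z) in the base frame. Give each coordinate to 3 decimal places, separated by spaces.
after link 1: o_1 = (2.5000, 4.3301, 1.0000)
after link 2: o_2 = (5.9641, 2.3301, -1.0000)
after link 3: o_3 = (6.3971, 1.0801, -0.5000)
after link 4: o_4 = (5.0311, -1.2859, -1.2321)
after link 5: o_5 = (10.6603, 0.4641, 1.2679)

10.660 0.464 1.268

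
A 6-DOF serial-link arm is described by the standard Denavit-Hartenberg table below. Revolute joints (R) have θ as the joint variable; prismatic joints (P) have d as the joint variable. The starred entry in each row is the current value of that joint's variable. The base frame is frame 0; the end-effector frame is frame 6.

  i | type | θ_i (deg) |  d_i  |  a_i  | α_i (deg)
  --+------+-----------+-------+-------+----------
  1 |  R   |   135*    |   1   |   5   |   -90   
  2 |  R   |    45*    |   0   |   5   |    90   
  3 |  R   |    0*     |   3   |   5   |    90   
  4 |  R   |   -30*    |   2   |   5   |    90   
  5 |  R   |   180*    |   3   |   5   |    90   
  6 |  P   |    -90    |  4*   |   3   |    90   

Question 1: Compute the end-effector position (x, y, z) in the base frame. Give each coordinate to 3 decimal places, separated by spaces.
after link 1: o_1 = (-3.5355, 3.5355, 1.0000)
after link 2: o_2 = (-6.0355, 6.0355, -2.5355)
after link 3: o_3 = (-10.0355, 10.0355, -3.9497)
after link 4: o_4 = (-9.5364, 12.3648, -8.7794)
after link 5: o_5 = (-6.5723, 9.4007, -4.7262)
after link 6: o_6 = (-5.7929, 14.2782, -3.9497)

-5.793 14.278 -3.950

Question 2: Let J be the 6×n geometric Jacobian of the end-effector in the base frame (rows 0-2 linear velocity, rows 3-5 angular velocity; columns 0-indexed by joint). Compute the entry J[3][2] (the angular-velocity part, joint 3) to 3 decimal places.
axis z_2 = (-0.5000,0.5000,0.7071); lever o_n−o_2 = (0.2426,8.2426,-1.4142)
cross product → J_v[:, 2] = (-6.5355,-0.5355,-4.2426)
J_ω[:, 2] = z_2
entry J[3][2] = -0.5000

-0.500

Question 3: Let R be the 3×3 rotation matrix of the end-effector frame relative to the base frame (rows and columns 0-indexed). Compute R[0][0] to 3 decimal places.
-0.683

End-effector x-axis (col 0 of R) = (-0.6830,0.6830,0.2588)
R[0][0] = -0.6830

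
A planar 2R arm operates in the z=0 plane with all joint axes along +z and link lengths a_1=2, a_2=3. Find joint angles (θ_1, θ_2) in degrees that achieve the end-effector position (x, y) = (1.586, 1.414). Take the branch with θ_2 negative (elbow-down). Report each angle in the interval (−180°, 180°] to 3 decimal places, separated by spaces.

134.991 -135.000

cos θ_2 = (4.5148−2²−3²)/(2·2·3) = -0.7071; θ_2 = -134.9995° (elbow-down)
β = atan2(1.4140,1.5860) = 41.7186°; ψ = atan2(-2.1213,-0.1213) = -93.2727°
θ_1 = β − ψ = 134.9913°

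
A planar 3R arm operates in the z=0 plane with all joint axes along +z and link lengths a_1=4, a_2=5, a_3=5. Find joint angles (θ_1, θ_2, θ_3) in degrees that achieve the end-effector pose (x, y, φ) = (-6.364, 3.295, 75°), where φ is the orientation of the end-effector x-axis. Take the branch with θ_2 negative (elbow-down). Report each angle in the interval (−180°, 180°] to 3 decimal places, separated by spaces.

-134.999 -59.998 -90.003

wrist centre = target − a_3·(cos φ, sin φ) = (-7.6581, -1.5346)
cos θ_2 = (61.0015−4²−5²)/(2·4·5) = 0.5000; θ_2 = -59.9975° (elbow-down)
β = atan2(-1.5346,-7.6581) = -168.6684°; ψ = atan2(-4.3300,6.5002) = -33.6691°
θ_1 = β − ψ = -134.9994°
θ_3 = φ − θ_1 − θ_2 = -90.0031° (wrapped to (-180°,180°])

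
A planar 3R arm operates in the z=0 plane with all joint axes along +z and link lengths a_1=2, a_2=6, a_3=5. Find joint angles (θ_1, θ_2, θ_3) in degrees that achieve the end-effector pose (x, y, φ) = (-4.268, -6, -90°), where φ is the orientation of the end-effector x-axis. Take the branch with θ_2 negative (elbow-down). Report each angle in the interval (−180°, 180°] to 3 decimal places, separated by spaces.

wrist centre = target − a_3·(cos φ, sin φ) = (-4.2680, -1.0000)
cos θ_2 = (19.2158−2²−6²)/(2·2·6) = -0.8660; θ_2 = -149.9979° (elbow-down)
β = atan2(-1.0000,-4.2680) = -166.8134°; ψ = atan2(-3.0002,-3.1960) = -136.8105°
θ_1 = β − ψ = -30.0029°
θ_3 = φ − θ_1 − θ_2 = 90.0008° (wrapped to (-180°,180°])

-30.003 -149.998 90.001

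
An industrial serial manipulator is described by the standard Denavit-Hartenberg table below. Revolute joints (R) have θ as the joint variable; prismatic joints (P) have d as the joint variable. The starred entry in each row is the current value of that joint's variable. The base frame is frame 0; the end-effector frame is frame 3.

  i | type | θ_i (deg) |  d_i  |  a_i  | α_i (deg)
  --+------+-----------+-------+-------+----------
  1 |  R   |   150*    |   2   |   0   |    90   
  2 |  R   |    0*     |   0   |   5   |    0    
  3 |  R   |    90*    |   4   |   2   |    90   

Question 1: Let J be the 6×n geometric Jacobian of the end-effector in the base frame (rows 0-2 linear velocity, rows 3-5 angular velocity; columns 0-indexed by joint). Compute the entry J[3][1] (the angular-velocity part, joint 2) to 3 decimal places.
axis z_1 = (0.5000,0.8660,0.0000); lever o_n−o_1 = (-2.3301,5.9641,2.0000)
cross product → J_v[:, 1] = (1.7321,-1.0000,5.0000)
J_ω[:, 1] = z_1
entry J[3][1] = 0.5000

0.500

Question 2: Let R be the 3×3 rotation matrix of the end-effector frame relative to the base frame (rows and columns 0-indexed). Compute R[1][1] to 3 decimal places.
End-effector y-axis (col 1 of R) = (0.5000,0.8660,0.0000)
R[1][1] = 0.8660

0.866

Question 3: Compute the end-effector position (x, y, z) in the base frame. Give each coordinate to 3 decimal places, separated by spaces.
-2.330 5.964 4.000

after link 1: o_1 = (0.0000, 0.0000, 2.0000)
after link 2: o_2 = (-4.3301, 2.5000, 2.0000)
after link 3: o_3 = (-2.3301, 5.9641, 4.0000)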